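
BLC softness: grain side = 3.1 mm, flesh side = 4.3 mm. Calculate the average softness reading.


3.70 mm

Average = (3.1 + 4.3) / 2
Average = 3.70 mm


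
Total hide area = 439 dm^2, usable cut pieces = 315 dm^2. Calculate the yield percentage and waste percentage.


Yield = 315 / 439 x 100 = 71.8%
Waste = 439 - 315 = 124 dm^2
Waste% = 100 - 71.8 = 28.2%


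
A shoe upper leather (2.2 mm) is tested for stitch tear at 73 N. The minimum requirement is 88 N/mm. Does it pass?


STS = 33.2 N/mm
Passes: No

STS = 73 / 2.2 = 33.2 N/mm
Minimum required: 88 N/mm
Passes: No


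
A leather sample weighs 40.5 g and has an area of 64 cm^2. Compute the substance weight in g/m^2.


Substance weight = mass / area x 10000
SW = 40.5 / 64 x 10000
SW = 6328.1 g/m^2


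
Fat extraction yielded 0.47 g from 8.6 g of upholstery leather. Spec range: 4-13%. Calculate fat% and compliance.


Fat% = 0.47 / 8.6 x 100 = 5.5%
Spec range: 4-13%
Compliant: Yes


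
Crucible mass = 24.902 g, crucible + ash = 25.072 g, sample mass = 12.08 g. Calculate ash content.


Ash mass = 0.170 g
Ash content = 1.41%

Ash mass = 25.072 - 24.902 = 0.170 g
Ash% = 0.170 / 12.08 x 100 = 1.41%


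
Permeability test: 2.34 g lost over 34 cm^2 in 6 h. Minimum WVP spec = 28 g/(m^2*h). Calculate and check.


WVP = 114.71 g/(m^2*h)
Meets specification: Yes

WVP = 2.34 / (34 x 6) x 10000 = 114.71 g/(m^2*h)
Minimum: 28 g/(m^2*h)
Meets spec: Yes


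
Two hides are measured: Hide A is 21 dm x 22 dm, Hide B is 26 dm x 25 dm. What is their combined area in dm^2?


1112 dm^2


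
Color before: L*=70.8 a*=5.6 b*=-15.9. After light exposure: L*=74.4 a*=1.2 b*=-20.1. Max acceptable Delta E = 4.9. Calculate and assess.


Delta E = 7.07
Passes: No


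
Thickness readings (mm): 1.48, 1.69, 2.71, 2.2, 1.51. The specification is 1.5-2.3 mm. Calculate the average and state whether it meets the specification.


Average = 1.92 mm
Within specification: Yes


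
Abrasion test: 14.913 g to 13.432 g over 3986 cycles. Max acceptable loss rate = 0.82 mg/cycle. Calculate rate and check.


Rate = 0.372 mg/cycle
Passes: Yes


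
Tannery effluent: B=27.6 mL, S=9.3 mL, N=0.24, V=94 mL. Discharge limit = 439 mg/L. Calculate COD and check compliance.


COD = 373.8 mg/L
Compliant: Yes

COD = (27.6 - 9.3) x 0.24 x 8000 / 94 = 373.8 mg/L
Limit: 439 mg/L
Compliant: Yes


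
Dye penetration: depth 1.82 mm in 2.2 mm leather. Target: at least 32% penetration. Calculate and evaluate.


Penetration = 82.7%
Meets target: Yes


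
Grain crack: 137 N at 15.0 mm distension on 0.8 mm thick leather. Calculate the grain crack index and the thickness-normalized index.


Crack index = 9.1 N/mm
Normalized index = 11.4 N/mm per mm

Crack index = 137 / 15.0 = 9.1 N/mm
Normalized = 9.1 / 0.8 = 11.4 N/mm per mm


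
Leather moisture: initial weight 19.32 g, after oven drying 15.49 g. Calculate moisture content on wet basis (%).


Moisture = 19.32 - 15.49 = 3.83 g
MC = 3.83 / 19.32 x 100 = 19.8%


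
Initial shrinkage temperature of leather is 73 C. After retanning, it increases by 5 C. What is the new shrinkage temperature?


New Ts = 73 + 5 = 78 C


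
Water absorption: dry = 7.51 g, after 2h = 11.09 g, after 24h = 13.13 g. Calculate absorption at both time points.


2h absorption = 47.7%
24h absorption = 74.8%


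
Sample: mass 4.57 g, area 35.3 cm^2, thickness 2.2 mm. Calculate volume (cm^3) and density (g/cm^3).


Thickness in cm = 2.2 / 10 = 0.22 cm
Volume = 35.3 x 0.22 = 7.766 cm^3
Density = 4.57 / 7.766 = 0.588 g/cm^3


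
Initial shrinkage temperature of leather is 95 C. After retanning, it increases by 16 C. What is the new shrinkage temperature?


New Ts = 95 + 16 = 111 C


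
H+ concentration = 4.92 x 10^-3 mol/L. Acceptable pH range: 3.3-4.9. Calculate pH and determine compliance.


pH = 2.31
Compliant: No

pH = -log10(4.92 x 10^-3) = 2.31
Range: 3.3 to 4.9
Compliant: No


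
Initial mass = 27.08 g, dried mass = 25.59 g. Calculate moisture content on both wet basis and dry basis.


Wet basis = 5.5%
Dry basis = 5.8%

Moisture lost = 27.08 - 25.59 = 1.49 g
Wet basis MC = 1.49 / 27.08 x 100 = 5.5%
Dry basis MC = 1.49 / 25.59 x 100 = 5.8%


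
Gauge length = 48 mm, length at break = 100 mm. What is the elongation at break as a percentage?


Extension = 100 - 48 = 52 mm
Elongation = 52 / 48 x 100 = 108.3%


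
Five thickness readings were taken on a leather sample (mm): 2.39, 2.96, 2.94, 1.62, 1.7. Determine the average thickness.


2.32 mm

Sum = 2.39 + 2.96 + 2.94 + 1.62 + 1.7 = 11.61
Average = 11.61 / 5 = 2.32 mm


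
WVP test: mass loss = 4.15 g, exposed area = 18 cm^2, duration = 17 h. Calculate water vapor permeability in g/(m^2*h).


WVP = mass_loss / (area x time) x 10000
WVP = 4.15 / (18 x 17) x 10000
WVP = 4.15 / 306 x 10000 = 135.62 g/(m^2*h)


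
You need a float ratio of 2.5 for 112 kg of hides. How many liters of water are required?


280.0 L

Water = hide weight x target ratio
Water = 112 x 2.5 = 280.0 L


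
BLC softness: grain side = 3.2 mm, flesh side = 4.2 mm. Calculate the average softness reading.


Average = (3.2 + 4.2) / 2
Average = 3.70 mm


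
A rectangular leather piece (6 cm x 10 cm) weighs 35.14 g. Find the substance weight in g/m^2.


5856.7 g/m^2

Area = 6 x 10 = 60 cm^2
SW = 35.14 / 60 x 10000 = 5856.7 g/m^2


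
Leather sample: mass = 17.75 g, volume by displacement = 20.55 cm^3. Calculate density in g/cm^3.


Density = mass / volume
Density = 17.75 / 20.55 = 0.864 g/cm^3


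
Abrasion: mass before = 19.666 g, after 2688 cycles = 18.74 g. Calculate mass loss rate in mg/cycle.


Mass loss = 19.666 - 18.74 = 0.926 g
Rate = 0.926 / 2688 x 1000 = 0.344 mg/cycle


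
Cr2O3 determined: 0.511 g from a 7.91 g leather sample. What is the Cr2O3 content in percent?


6.46%

Cr2O3% = 0.511 / 7.91 x 100
Cr2O3% = 6.46%


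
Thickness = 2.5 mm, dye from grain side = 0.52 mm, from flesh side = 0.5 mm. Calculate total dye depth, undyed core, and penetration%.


Total dyed = 1.02 mm
Undyed core = 1.48 mm
Penetration = 40.8%


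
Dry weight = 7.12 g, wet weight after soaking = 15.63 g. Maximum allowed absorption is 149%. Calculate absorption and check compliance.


Absorption = 119.5%
Compliant: Yes


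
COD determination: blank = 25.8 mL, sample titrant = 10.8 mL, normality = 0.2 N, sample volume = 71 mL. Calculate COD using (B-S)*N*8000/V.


COD = (25.8 - 10.8) x 0.2 x 8000 / 71
COD = 15.0 x 0.2 x 8000 / 71
COD = 338.0 mg/L


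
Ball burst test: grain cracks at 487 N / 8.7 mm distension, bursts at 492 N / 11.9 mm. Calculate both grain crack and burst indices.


Crack index = 487 / 8.7 = 56.0 N/mm
Burst index = 492 / 11.9 = 41.3 N/mm


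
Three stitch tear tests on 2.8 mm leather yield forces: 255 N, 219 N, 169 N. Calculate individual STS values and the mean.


STS1 = 91.1 N/mm
STS2 = 78.2 N/mm
STS3 = 60.4 N/mm
Mean = 76.6 N/mm

STS1 = 255 / 2.8 = 91.1 N/mm
STS2 = 219 / 2.8 = 78.2 N/mm
STS3 = 169 / 2.8 = 60.4 N/mm
Mean = (91.1 + 78.2 + 60.4) / 3 = 76.6 N/mm


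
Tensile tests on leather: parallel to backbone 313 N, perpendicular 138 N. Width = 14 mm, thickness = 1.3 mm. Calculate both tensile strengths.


Area = 14 x 1.3 = 18.2 mm^2
TS (parallel) = 313 / 18.2 = 17.20 N/mm^2
TS (perpendicular) = 138 / 18.2 = 7.58 N/mm^2


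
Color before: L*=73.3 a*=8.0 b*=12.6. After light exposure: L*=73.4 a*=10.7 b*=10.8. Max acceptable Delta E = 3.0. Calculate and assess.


Delta E = 3.25
Passes: No


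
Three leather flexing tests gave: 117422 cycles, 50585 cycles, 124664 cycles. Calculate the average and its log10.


Average = (117422 + 50585 + 124664) / 3 = 97557 cycles
log10(97557) = 4.99


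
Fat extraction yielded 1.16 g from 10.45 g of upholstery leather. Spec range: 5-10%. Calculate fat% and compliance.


Fat content = 11.1%
Compliant: No


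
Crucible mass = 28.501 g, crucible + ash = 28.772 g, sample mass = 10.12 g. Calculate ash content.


Ash mass = 28.772 - 28.501 = 0.271 g
Ash% = 0.271 / 10.12 x 100 = 2.68%


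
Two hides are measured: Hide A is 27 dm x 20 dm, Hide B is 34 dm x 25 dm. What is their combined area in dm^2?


Hide A area = 27 x 20 = 540 dm^2
Hide B area = 34 x 25 = 850 dm^2
Total = 540 + 850 = 1390 dm^2


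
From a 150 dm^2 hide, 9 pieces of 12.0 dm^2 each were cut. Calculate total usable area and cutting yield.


Total usable = 9 x 12.0 = 108.0 dm^2
Yield = 108.0 / 150 x 100 = 72.0%


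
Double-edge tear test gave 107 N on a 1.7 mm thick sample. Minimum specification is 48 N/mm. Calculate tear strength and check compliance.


Tear strength = 62.9 N/mm
Compliant: Yes

Tear strength = 107 / 1.7 = 62.9 N/mm
Required minimum = 48 N/mm
Compliant: Yes


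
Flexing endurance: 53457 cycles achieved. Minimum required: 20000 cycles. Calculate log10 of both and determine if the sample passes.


log10(53457) = 4.73
log10(20000) = 4.30
Passes: Yes


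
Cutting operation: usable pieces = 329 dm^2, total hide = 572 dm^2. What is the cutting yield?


Yield = usable / total x 100
Yield = 329 / 572 x 100 = 57.5%


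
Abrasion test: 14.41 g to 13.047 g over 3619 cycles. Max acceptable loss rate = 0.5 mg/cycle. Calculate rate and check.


Loss = 14.41 - 13.047 = 1.363 g
Rate = 1.363 g / 3619 cycles x 1000 = 0.377 mg/cycle
Max = 0.5 mg/cycle
Passes: Yes


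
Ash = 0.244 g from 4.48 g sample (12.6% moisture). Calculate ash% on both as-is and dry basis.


As-is ash% = 0.244 / 4.48 x 100 = 5.45%
Dry mass = 4.48 x (100 - 12.6) / 100 = 3.91552 g
Dry-basis ash% = 0.244 / 3.91552 x 100 = 6.23%


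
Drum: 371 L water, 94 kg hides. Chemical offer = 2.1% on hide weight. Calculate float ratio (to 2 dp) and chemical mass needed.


Float ratio = 371 / 94 = 3.95
Chemical = 94 x 2.1 / 100 = 1.974 kg


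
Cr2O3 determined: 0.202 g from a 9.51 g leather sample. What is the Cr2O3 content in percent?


Cr2O3% = 0.202 / 9.51 x 100
Cr2O3% = 2.12%


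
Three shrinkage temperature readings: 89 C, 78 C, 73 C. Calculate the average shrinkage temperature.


Average = (89 + 78 + 73) / 3
Average = 240 / 3 = 80.0 C


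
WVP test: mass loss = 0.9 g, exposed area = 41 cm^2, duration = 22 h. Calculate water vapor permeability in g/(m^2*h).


WVP = mass_loss / (area x time) x 10000
WVP = 0.9 / (41 x 22) x 10000
WVP = 0.9 / 902 x 10000 = 9.98 g/(m^2*h)


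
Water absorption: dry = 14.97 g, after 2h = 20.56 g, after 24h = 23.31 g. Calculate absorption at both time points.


WA (2h) = (20.56 - 14.97) / 14.97 x 100 = 37.3%
WA (24h) = (23.31 - 14.97) / 14.97 x 100 = 55.7%


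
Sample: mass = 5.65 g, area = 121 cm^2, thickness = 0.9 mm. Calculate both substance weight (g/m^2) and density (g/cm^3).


Substance weight = 466.9 g/m^2
Density = 0.519 g/cm^3

SW = 5.65 / 121 x 10000 = 466.9 g/m^2
Volume = 121 x 0.9 / 10 = 10.89 cm^3
Density = 5.65 / 10.89 = 0.519 g/cm^3


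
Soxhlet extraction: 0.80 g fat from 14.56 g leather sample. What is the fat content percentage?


Fat content = 0.80 / 14.56 x 100
Fat = 5.5%


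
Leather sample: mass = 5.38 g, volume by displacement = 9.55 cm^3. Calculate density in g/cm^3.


Density = mass / volume
Density = 5.38 / 9.55 = 0.563 g/cm^3


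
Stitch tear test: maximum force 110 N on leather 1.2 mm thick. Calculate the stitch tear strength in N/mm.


91.7 N/mm

Stitch tear strength = force / thickness
STS = 110 / 1.2 = 91.7 N/mm


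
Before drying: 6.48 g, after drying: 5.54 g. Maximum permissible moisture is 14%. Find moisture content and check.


Moisture content = 14.5%
Acceptable: No

MC = (6.48 - 5.54) / 6.48 x 100 = 14.5%
Maximum: 14%
Acceptable: No


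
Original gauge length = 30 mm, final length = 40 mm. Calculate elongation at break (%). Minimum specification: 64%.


Elongation = 33.3%
Meets spec: No


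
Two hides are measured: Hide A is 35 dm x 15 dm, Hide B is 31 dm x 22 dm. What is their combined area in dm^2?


Hide A area = 35 x 15 = 525 dm^2
Hide B area = 31 x 22 = 682 dm^2
Total = 525 + 682 = 1207 dm^2


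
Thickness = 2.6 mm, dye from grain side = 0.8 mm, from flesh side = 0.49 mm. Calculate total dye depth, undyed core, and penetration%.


Total dyed = 1.29 mm
Undyed core = 1.31 mm
Penetration = 49.6%


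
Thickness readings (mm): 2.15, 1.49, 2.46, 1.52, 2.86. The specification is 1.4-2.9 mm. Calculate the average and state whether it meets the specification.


Sum = 10.48
Average = 10.48 / 5 = 2.10 mm
Specification range: 1.4 to 2.9 mm
Within spec: Yes


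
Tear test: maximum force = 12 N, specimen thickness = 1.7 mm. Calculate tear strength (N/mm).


Tear strength = force / thickness
Tear = 12 / 1.7 = 7.1 N/mm


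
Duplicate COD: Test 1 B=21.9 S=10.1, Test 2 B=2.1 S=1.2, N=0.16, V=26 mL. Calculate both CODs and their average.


COD1 = 580.9 mg/L
COD2 = 44.3 mg/L
Average = 312.6 mg/L


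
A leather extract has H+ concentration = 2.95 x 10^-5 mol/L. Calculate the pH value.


pH = -log10[H+]
pH = -log10(2.95 x 10^-5) = 4.53


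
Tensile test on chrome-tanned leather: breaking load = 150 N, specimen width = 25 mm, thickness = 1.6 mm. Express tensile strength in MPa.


Cross-section = 25 x 1.6 = 40.0 mm^2
TS = 150 / 40.0 = 3.75 MPa
(1 N/mm^2 = 1 MPa)


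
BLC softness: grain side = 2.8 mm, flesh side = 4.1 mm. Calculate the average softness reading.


Average = (2.8 + 4.1) / 2
Average = 3.45 mm


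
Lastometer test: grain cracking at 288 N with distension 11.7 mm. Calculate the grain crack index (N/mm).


Grain crack index = force / distension
Index = 288 / 11.7 = 24.6 N/mm


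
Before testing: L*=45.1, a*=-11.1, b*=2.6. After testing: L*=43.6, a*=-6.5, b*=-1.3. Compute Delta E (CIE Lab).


dL = 43.6 - 45.1 = -1.5
da = -6.5 - (-11.1) = 4.6
db = -1.3 - 2.6 = -3.9
dE = sqrt((-1.5)^2 + (4.6)^2 + (-3.9)^2) = 6.21


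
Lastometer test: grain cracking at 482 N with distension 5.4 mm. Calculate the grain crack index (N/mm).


89.3 N/mm


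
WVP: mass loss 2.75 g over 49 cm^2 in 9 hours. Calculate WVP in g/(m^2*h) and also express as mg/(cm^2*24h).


WVP = 2.75 / (49 x 9) x 10000 = 62.36 g/(m^2*h)
Mass loss in mg = 2.75 x 1000 = 2750 mg
Per cm^2 per 24h in mg: 2750 x 24 / (49 x 9) = 66000 / 441 = 149.66 mg/(cm^2*24h)


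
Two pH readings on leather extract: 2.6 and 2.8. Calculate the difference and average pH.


Difference = |2.6 - 2.8| = 0.2
Average = (2.6 + 2.8) / 2 = 2.70


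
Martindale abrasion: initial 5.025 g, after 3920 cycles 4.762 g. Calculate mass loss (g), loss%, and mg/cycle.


Mass loss = 0.263 g
Loss = 5.23%
Rate = 0.067 mg/cycle

Loss = 5.025 - 4.762 = 0.263 g
Loss% = 0.263 / 5.025 x 100 = 5.23%
Rate = 0.263 / 3920 x 1000 = 0.067 mg/cycle


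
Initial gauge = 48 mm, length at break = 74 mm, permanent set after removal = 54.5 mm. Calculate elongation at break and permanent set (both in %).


Elongation at break = (74 - 48) / 48 x 100 = 54.2%
Permanent set = (54.5 - 48) / 48 x 100 = 13.5%


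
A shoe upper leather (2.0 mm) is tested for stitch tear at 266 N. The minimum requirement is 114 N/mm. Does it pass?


STS = 266 / 2.0 = 133.0 N/mm
Minimum required: 114 N/mm
Passes: Yes


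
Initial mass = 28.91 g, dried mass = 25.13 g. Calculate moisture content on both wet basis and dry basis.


Wet basis = 13.1%
Dry basis = 15.0%

Moisture lost = 28.91 - 25.13 = 3.78 g
Wet basis MC = 3.78 / 28.91 x 100 = 13.1%
Dry basis MC = 3.78 / 25.13 x 100 = 15.0%


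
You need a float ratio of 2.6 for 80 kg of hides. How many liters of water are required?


Water = hide weight x target ratio
Water = 80 x 2.6 = 208.0 L


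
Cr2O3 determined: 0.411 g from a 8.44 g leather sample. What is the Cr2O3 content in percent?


Cr2O3% = 0.411 / 8.44 x 100
Cr2O3% = 4.87%


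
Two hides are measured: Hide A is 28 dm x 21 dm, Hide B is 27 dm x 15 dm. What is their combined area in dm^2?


993 dm^2


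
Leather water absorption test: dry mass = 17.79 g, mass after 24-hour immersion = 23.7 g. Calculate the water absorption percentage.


33.2%

Water absorbed = 23.7 - 17.79 = 5.91 g
WA% = 5.91 / 17.79 x 100 = 33.2%


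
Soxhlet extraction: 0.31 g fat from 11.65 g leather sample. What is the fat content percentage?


2.7%

Fat content = 0.31 / 11.65 x 100
Fat = 2.7%


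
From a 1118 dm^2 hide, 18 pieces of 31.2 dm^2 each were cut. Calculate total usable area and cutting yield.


Total usable = 18 x 31.2 = 561.6 dm^2
Yield = 561.6 / 1118 x 100 = 50.2%


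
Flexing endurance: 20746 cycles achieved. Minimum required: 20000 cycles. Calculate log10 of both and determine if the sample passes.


Achieved: log10 = 4.32
Required: log10 = 4.30
Passes: Yes


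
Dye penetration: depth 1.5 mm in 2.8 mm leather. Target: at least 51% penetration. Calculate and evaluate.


Penetration = 1.5 / 2.8 x 100 = 53.6%
Target: 51%
Meets target: Yes


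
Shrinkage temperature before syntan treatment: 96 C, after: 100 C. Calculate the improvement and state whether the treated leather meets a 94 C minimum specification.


Improvement = 100 - 96 = 4 C
Spec check: 100 C >= 94 C? Yes


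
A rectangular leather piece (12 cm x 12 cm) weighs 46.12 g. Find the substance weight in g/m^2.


3202.8 g/m^2

Area = 12 x 12 = 144 cm^2
SW = 46.12 / 144 x 10000 = 3202.8 g/m^2


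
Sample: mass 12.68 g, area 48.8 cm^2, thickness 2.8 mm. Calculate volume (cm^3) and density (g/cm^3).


Volume = 13.664 cm^3
Density = 0.928 g/cm^3

Thickness in cm = 2.8 / 10 = 0.28 cm
Volume = 48.8 x 0.28 = 13.664 cm^3
Density = 12.68 / 13.664 = 0.928 g/cm^3


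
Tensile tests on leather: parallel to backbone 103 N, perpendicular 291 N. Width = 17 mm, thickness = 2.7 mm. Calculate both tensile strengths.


Area = 17 x 2.7 = 45.9 mm^2
TS (parallel) = 103 / 45.9 = 2.24 N/mm^2
TS (perpendicular) = 291 / 45.9 = 6.34 N/mm^2


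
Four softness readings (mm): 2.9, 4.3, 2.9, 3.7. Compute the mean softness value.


3.45 mm

Sum = 2.9 + 4.3 + 2.9 + 3.7
Mean = 13.8 / 4 = 3.45 mm


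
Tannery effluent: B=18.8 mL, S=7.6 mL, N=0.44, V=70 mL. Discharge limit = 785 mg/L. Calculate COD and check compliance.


COD = 563.2 mg/L
Compliant: Yes

COD = (18.8 - 7.6) x 0.44 x 8000 / 70 = 563.2 mg/L
Limit: 785 mg/L
Compliant: Yes


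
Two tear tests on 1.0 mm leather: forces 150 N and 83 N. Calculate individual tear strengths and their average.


Tear 1 = 150 / 1.0 = 150.0 N/mm
Tear 2 = 83 / 1.0 = 83.0 N/mm
Average = (150.0 + 83.0) / 2 = 116.5 N/mm


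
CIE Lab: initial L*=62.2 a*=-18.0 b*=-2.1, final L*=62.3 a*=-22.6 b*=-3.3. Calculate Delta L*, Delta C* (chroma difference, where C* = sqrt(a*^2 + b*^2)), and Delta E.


Delta L* = 0.1
Delta C* = 4.72
Delta E = 4.75

Delta L* = 62.3 - 62.2 = 0.1
C1* = sqrt((-18.0)^2 + (-2.1)^2) = 18.122
C2* = sqrt((-22.6)^2 + (-3.3)^2) = 22.840
Delta C* = 22.840 - 18.122 = 4.72
Delta E = sqrt((0.1)^2 + (-4.6)^2 + (-1.2)^2) = 4.75


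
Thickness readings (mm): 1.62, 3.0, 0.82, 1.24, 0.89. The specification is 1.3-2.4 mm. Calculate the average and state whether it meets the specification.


Average = 1.51 mm
Within specification: Yes

Sum = 7.57
Average = 7.57 / 5 = 1.51 mm
Specification range: 1.3 to 2.4 mm
Within spec: Yes


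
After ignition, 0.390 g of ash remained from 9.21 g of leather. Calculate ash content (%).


4.23%


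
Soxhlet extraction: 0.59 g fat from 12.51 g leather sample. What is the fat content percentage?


4.7%


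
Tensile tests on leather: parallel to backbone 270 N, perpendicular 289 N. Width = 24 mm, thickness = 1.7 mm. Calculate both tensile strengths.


Parallel = 6.62 N/mm^2
Perpendicular = 7.08 N/mm^2

Area = 24 x 1.7 = 40.8 mm^2
TS (parallel) = 270 / 40.8 = 6.62 N/mm^2
TS (perpendicular) = 289 / 40.8 = 7.08 N/mm^2


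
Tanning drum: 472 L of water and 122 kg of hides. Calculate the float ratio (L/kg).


Float ratio = water / hide weight
Ratio = 472 / 122 = 3.9


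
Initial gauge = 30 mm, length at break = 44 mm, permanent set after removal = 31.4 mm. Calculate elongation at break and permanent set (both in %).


Elongation at break = (44 - 30) / 30 x 100 = 46.7%
Permanent set = (31.4 - 30) / 30 x 100 = 4.7%


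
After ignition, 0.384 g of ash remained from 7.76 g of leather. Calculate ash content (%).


Ash% = 0.384 / 7.76 x 100
Ash% = 4.95%


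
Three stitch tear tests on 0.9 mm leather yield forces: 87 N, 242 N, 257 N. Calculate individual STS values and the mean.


STS1 = 96.7 N/mm
STS2 = 268.9 N/mm
STS3 = 285.6 N/mm
Mean = 217.1 N/mm


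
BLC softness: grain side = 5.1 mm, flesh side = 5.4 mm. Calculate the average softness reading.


Average = (5.1 + 5.4) / 2
Average = 5.25 mm


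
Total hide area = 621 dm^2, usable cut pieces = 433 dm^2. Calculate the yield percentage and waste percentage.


Yield = 69.7%
Waste = 30.3%

Yield = 433 / 621 x 100 = 69.7%
Waste = 621 - 433 = 188 dm^2
Waste% = 100 - 69.7 = 30.3%


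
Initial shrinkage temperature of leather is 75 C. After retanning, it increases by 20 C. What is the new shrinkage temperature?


New Ts = 75 + 20 = 95 C


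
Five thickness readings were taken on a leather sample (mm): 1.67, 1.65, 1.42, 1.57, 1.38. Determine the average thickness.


1.54 mm

Sum = 1.67 + 1.65 + 1.42 + 1.57 + 1.38 = 7.69
Average = 7.69 / 5 = 1.54 mm


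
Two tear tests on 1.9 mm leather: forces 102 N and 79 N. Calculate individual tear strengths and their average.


Tear 1 = 102 / 1.9 = 53.7 N/mm
Tear 2 = 79 / 1.9 = 41.6 N/mm
Average = (53.7 + 41.6) / 2 = 47.7 N/mm


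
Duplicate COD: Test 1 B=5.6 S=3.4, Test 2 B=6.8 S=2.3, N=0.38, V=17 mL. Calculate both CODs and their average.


COD1 = (5.6 - 3.4) x 0.38 x 8000 / 17 = 393.4 mg/L
COD2 = (6.8 - 2.3) x 0.38 x 8000 / 17 = 804.7 mg/L
Average = (393.4 + 804.7) / 2 = 599.1 mg/L


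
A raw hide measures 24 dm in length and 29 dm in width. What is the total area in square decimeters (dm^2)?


696 dm^2


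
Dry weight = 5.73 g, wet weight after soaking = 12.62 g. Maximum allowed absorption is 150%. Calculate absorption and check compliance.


WA = (12.62 - 5.73) / 5.73 x 100 = 120.2%
Maximum allowed: 150%
Compliant: Yes


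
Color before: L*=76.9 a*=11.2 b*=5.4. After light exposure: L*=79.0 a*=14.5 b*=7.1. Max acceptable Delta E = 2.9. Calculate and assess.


dL = 2.1, da = 3.3, db = 1.7
dE = sqrt((2.1)^2 + (3.3)^2 + (1.7)^2) = 4.26
Max = 2.9
Passes: No


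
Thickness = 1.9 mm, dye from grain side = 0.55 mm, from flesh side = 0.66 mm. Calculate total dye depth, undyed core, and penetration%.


Total dyed = 1.21 mm
Undyed core = 0.69 mm
Penetration = 63.7%


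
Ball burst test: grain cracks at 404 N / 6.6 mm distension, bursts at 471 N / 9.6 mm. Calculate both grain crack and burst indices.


Crack index = 404 / 6.6 = 61.2 N/mm
Burst index = 471 / 9.6 = 49.1 N/mm


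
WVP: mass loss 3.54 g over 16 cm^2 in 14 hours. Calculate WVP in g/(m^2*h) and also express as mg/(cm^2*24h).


WVP = 158.04 g/(m^2*h)
Daily rate = 379.29 mg/(cm^2*24h)

WVP = 3.54 / (16 x 14) x 10000 = 158.04 g/(m^2*h)
Mass loss in mg = 3.54 x 1000 = 3540 mg
Per cm^2 per 24h in mg: 3540 x 24 / (16 x 14) = 84960 / 224 = 379.29 mg/(cm^2*24h)


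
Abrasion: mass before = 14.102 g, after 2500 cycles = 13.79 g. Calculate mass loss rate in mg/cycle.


0.125 mg/cycle

Mass loss = 14.102 - 13.79 = 0.312 g
Rate = 0.312 / 2500 x 1000 = 0.125 mg/cycle


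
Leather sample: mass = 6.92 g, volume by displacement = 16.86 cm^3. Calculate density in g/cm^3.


0.410 g/cm^3


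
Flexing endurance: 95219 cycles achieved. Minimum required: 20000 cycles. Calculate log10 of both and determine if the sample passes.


Achieved: log10 = 4.98
Required: log10 = 4.30
Passes: Yes


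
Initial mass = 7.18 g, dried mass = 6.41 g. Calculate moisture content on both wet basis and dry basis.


Moisture lost = 7.18 - 6.41 = 0.77 g
Wet basis MC = 0.77 / 7.18 x 100 = 10.7%
Dry basis MC = 0.77 / 6.41 x 100 = 12.0%


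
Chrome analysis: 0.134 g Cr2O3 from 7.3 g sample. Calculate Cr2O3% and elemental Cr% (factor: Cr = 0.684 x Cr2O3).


Cr2O3 = 1.84%
Cr = 1.26%


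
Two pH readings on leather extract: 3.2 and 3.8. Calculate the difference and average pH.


Difference = |3.2 - 3.8| = 0.6
Average = (3.2 + 3.8) / 2 = 3.50


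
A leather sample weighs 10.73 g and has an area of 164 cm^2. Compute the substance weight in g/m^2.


Substance weight = mass / area x 10000
SW = 10.73 / 164 x 10000
SW = 654.3 g/m^2


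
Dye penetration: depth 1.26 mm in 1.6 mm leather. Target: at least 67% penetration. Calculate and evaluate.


Penetration = 1.26 / 1.6 x 100 = 78.8%
Target: 67%
Meets target: Yes


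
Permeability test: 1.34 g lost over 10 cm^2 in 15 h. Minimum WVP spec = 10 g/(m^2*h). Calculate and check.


WVP = 1.34 / (10 x 15) x 10000 = 89.33 g/(m^2*h)
Minimum: 10 g/(m^2*h)
Meets spec: Yes


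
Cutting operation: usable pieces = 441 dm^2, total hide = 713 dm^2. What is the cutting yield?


61.9%

Yield = usable / total x 100
Yield = 441 / 713 x 100 = 61.9%


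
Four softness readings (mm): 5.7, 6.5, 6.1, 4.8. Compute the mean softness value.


Sum = 5.7 + 6.5 + 6.1 + 4.8
Mean = 23.1 / 4 = 5.78 mm


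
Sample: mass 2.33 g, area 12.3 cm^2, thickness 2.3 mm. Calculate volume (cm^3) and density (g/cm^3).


Volume = 2.829 cm^3
Density = 0.824 g/cm^3

Thickness in cm = 2.3 / 10 = 0.23 cm
Volume = 12.3 x 0.23 = 2.829 cm^3
Density = 2.33 / 2.829 = 0.824 g/cm^3


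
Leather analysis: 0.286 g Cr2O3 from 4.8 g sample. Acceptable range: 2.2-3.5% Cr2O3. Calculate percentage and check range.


Cr2O3 = 5.96%
Within range: No


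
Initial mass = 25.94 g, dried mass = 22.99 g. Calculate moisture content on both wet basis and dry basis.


Moisture lost = 25.94 - 22.99 = 2.95 g
Wet basis MC = 2.95 / 25.94 x 100 = 11.4%
Dry basis MC = 2.95 / 22.99 x 100 = 12.8%


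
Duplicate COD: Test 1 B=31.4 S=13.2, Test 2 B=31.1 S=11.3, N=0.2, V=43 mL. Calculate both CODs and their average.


COD1 = 677.2 mg/L
COD2 = 736.7 mg/L
Average = 707.0 mg/L

COD1 = (31.4 - 13.2) x 0.2 x 8000 / 43 = 677.2 mg/L
COD2 = (31.1 - 11.3) x 0.2 x 8000 / 43 = 736.7 mg/L
Average = (677.2 + 736.7) / 2 = 707.0 mg/L


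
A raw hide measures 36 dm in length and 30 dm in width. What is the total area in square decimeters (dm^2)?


Area = length x width
Area = 36 x 30 = 1080 dm^2


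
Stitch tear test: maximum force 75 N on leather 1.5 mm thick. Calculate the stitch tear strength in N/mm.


Stitch tear strength = force / thickness
STS = 75 / 1.5 = 50.0 N/mm


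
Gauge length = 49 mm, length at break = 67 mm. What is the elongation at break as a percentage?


Extension = 67 - 49 = 18 mm
Elongation = 18 / 49 x 100 = 36.7%


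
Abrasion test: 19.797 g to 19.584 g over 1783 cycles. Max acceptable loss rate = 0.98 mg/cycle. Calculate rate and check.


Rate = 0.119 mg/cycle
Passes: Yes


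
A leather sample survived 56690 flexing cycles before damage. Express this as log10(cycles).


4.75

log10(56690) = 4.75


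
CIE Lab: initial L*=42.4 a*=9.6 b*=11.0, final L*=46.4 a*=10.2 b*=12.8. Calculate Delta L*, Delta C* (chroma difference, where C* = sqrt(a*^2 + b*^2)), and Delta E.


Delta L* = 46.4 - 42.4 = 4.0
C1* = sqrt((9.6)^2 + (11.0)^2) = 14.600
C2* = sqrt((10.2)^2 + (12.8)^2) = 16.367
Delta C* = 16.367 - 14.600 = 1.77
Delta E = sqrt((4.0)^2 + (0.6)^2 + (1.8)^2) = 4.43


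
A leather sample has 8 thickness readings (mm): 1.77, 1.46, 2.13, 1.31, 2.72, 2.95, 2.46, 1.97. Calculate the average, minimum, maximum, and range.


Average = 2.10 mm
Min = 1.31 mm
Max = 2.95 mm
Range = 1.64 mm

Sum = 16.77
Average = 16.77 / 8 = 2.10 mm
Minimum = 1.31 mm
Maximum = 2.95 mm
Range = 2.95 - 1.31 = 1.64 mm


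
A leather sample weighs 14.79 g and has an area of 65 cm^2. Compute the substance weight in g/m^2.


Substance weight = mass / area x 10000
SW = 14.79 / 65 x 10000
SW = 2275.4 g/m^2


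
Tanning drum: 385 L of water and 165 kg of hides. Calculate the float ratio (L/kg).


2.3

Float ratio = water / hide weight
Ratio = 385 / 165 = 2.3


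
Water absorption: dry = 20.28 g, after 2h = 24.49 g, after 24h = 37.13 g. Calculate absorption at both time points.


2h absorption = 20.8%
24h absorption = 83.1%


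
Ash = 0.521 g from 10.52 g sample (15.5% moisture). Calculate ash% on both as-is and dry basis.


As-is ash% = 0.521 / 10.52 x 100 = 4.95%
Dry mass = 10.52 x (100 - 15.5) / 100 = 8.8894 g
Dry-basis ash% = 0.521 / 8.8894 x 100 = 5.86%


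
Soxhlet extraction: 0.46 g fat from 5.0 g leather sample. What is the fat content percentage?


Fat content = 0.46 / 5.0 x 100
Fat = 9.2%


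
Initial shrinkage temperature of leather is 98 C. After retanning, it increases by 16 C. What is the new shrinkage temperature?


New Ts = 98 + 16 = 114 C


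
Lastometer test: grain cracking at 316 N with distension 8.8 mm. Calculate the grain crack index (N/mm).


Grain crack index = force / distension
Index = 316 / 8.8 = 35.9 N/mm


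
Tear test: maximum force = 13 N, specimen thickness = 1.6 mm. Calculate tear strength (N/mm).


Tear strength = force / thickness
Tear = 13 / 1.6 = 8.1 N/mm


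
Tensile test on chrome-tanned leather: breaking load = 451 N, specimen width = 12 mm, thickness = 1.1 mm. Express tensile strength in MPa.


Cross-section = 12 x 1.1 = 13.2 mm^2
TS = 451 / 13.2 = 34.17 MPa
(1 N/mm^2 = 1 MPa)


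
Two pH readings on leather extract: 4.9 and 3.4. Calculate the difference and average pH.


Difference = |4.9 - 3.4| = 1.5
Average = (4.9 + 3.4) / 2 = 4.15


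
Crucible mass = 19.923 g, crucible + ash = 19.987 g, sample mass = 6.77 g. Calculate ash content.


Ash mass = 0.064 g
Ash content = 0.95%

Ash mass = 19.987 - 19.923 = 0.064 g
Ash% = 0.064 / 6.77 x 100 = 0.95%


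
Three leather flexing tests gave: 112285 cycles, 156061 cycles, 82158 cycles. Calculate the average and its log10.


Average = (112285 + 156061 + 82158) / 3 = 116835 cycles
log10(116835) = 5.07


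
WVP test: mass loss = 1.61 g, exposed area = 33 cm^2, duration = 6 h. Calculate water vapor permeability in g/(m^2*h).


WVP = mass_loss / (area x time) x 10000
WVP = 1.61 / (33 x 6) x 10000
WVP = 1.61 / 198 x 10000 = 81.31 g/(m^2*h)


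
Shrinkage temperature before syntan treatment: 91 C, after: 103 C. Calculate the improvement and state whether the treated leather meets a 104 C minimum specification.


Improvement = 103 - 91 = 12 C
Spec check: 103 C >= 104 C? No


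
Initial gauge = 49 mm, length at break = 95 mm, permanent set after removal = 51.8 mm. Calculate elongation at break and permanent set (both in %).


Elongation at break = (95 - 49) / 49 x 100 = 93.9%
Permanent set = (51.8 - 49) / 49 x 100 = 5.7%


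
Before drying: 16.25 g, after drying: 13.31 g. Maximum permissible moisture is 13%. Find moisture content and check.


Moisture content = 18.1%
Acceptable: No

MC = (16.25 - 13.31) / 16.25 x 100 = 18.1%
Maximum: 13%
Acceptable: No


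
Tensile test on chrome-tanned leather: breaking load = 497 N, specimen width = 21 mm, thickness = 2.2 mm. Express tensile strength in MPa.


Cross-section = 21 x 2.2 = 46.2 mm^2
TS = 497 / 46.2 = 10.76 MPa
(1 N/mm^2 = 1 MPa)


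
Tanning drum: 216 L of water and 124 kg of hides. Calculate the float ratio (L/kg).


1.7

Float ratio = water / hide weight
Ratio = 216 / 124 = 1.7


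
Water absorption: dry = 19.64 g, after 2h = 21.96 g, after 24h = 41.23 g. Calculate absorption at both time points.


WA (2h) = (21.96 - 19.64) / 19.64 x 100 = 11.8%
WA (24h) = (41.23 - 19.64) / 19.64 x 100 = 109.9%


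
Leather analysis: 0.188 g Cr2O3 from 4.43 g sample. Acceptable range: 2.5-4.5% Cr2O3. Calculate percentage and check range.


Cr2O3 = 4.24%
Within range: Yes


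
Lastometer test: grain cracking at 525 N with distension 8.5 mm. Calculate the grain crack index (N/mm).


Grain crack index = force / distension
Index = 525 / 8.5 = 61.8 N/mm


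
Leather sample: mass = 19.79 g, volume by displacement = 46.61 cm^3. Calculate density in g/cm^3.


Density = mass / volume
Density = 19.79 / 46.61 = 0.425 g/cm^3


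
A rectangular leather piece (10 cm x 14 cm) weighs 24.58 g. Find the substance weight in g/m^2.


1755.7 g/m^2

Area = 10 x 14 = 140 cm^2
SW = 24.58 / 140 x 10000 = 1755.7 g/m^2


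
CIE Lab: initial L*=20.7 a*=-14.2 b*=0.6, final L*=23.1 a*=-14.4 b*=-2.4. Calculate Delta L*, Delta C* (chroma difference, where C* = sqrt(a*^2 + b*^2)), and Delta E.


Delta L* = 2.4
Delta C* = 0.39
Delta E = 3.85

Delta L* = 23.1 - 20.7 = 2.4
C1* = sqrt((-14.2)^2 + (0.6)^2) = 14.213
C2* = sqrt((-14.4)^2 + (-2.4)^2) = 14.599
Delta C* = 14.599 - 14.213 = 0.39
Delta E = sqrt((2.4)^2 + (-0.2)^2 + (-3.0)^2) = 3.85


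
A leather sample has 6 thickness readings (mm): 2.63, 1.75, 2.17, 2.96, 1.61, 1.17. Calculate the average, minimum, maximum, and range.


Sum = 12.29
Average = 12.29 / 6 = 2.05 mm
Minimum = 1.17 mm
Maximum = 2.96 mm
Range = 2.96 - 1.17 = 1.79 mm


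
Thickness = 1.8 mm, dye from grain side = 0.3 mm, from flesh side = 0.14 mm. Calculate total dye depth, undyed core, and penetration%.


Total dyed = 0.3 + 0.14 = 0.44 mm
Undyed core = 1.8 - 0.44 = 1.36 mm
Penetration = 0.44 / 1.8 x 100 = 24.4%


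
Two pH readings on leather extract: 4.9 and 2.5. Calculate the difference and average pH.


Difference = |4.9 - 2.5| = 2.4
Average = (4.9 + 2.5) / 2 = 3.70


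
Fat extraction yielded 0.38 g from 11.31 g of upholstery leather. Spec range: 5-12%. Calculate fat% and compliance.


Fat content = 3.4%
Compliant: No


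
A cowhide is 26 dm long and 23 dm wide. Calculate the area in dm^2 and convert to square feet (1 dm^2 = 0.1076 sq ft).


598 dm^2
64.34 sq ft


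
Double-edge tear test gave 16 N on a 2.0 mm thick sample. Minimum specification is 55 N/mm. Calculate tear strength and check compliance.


Tear strength = 8.0 N/mm
Compliant: No

Tear strength = 16 / 2.0 = 8.0 N/mm
Required minimum = 55 N/mm
Compliant: No


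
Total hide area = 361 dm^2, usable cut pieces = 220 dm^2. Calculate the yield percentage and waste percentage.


Yield = 220 / 361 x 100 = 60.9%
Waste = 361 - 220 = 141 dm^2
Waste% = 100 - 60.9 = 39.1%


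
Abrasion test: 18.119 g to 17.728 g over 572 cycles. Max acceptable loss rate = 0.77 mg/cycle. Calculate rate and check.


Loss = 18.119 - 17.728 = 0.391 g
Rate = 0.391 g / 572 cycles x 1000 = 0.684 mg/cycle
Max = 0.77 mg/cycle
Passes: Yes


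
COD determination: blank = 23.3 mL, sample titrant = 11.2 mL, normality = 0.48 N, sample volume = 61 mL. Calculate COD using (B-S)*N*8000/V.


COD = (23.3 - 11.2) x 0.48 x 8000 / 61
COD = 12.1 x 0.48 x 8000 / 61
COD = 761.7 mg/L


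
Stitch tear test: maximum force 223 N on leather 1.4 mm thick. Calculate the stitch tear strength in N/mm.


Stitch tear strength = force / thickness
STS = 223 / 1.4 = 159.3 N/mm


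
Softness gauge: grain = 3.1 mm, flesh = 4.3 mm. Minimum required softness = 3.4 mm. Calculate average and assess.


Average = (3.1 + 4.3) / 2 = 3.70 mm
Minimum = 3.4 mm
Meets requirement: Yes


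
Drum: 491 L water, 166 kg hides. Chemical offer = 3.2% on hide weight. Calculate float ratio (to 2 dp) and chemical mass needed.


Float ratio = 2.96
Chemical needed = 5.312 kg


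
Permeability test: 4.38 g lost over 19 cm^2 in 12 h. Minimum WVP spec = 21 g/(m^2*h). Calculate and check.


WVP = 192.11 g/(m^2*h)
Meets specification: Yes

WVP = 4.38 / (19 x 12) x 10000 = 192.11 g/(m^2*h)
Minimum: 21 g/(m^2*h)
Meets spec: Yes


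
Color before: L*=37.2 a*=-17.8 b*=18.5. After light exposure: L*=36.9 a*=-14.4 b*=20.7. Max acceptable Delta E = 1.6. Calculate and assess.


Delta E = 4.06
Passes: No

dL = -0.3, da = 3.4, db = 2.2
dE = sqrt((-0.3)^2 + (3.4)^2 + (2.2)^2) = 4.06
Max = 1.6
Passes: No


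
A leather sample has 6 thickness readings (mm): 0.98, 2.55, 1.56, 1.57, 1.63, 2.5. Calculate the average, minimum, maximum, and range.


Average = 1.80 mm
Min = 0.98 mm
Max = 2.55 mm
Range = 1.57 mm

Sum = 10.79
Average = 10.79 / 6 = 1.80 mm
Minimum = 0.98 mm
Maximum = 2.55 mm
Range = 2.55 - 0.98 = 1.57 mm


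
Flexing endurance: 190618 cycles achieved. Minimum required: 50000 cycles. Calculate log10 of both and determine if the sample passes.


log10(190618) = 5.28
log10(50000) = 4.70
Passes: Yes


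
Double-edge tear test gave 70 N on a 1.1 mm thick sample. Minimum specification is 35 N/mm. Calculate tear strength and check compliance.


Tear strength = 70 / 1.1 = 63.6 N/mm
Required minimum = 35 N/mm
Compliant: Yes


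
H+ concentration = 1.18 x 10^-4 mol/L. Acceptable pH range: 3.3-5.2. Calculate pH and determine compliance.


pH = 3.93
Compliant: Yes


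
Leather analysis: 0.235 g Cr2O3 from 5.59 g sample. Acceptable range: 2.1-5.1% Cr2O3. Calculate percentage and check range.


Cr2O3 = 4.20%
Within range: Yes

Cr2O3% = 0.235 / 5.59 x 100 = 4.20%
Acceptable range: 2.1 to 5.1%
Within range: Yes


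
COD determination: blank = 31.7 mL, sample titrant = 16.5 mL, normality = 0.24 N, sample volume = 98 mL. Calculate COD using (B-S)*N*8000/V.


297.8 mg/L

COD = (31.7 - 16.5) x 0.24 x 8000 / 98
COD = 15.2 x 0.24 x 8000 / 98
COD = 297.8 mg/L


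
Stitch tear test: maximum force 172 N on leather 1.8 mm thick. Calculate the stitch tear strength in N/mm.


Stitch tear strength = force / thickness
STS = 172 / 1.8 = 95.6 N/mm


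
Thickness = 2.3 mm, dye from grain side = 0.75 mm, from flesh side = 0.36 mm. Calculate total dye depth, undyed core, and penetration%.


Total dyed = 1.11 mm
Undyed core = 1.19 mm
Penetration = 48.3%

Total dyed = 0.75 + 0.36 = 1.11 mm
Undyed core = 2.3 - 1.11 = 1.19 mm
Penetration = 1.11 / 2.3 x 100 = 48.3%


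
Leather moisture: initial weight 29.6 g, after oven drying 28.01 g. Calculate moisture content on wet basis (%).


Moisture = 29.6 - 28.01 = 1.59 g
MC = 1.59 / 29.6 x 100 = 5.4%


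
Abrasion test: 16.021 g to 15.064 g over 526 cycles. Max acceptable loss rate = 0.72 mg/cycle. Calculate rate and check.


Loss = 16.021 - 15.064 = 0.957 g
Rate = 0.957 g / 526 cycles x 1000 = 1.819 mg/cycle
Max = 0.72 mg/cycle
Passes: No


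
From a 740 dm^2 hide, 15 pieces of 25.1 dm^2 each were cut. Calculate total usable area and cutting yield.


Total usable = 15 x 25.1 = 376.5 dm^2
Yield = 376.5 / 740 x 100 = 50.9%


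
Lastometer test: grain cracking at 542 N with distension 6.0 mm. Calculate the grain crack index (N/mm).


90.3 N/mm


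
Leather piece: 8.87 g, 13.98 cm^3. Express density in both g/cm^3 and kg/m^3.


Density = 8.87 / 13.98 = 0.634 g/cm^3
Convert: 0.634 x 1000 = 634 kg/m^3


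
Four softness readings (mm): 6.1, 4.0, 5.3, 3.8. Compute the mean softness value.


4.80 mm

Sum = 6.1 + 4.0 + 5.3 + 3.8
Mean = 19.2 / 4 = 4.80 mm


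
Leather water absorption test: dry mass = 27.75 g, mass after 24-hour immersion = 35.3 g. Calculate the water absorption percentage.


27.2%

Water absorbed = 35.3 - 27.75 = 7.55 g
WA% = 7.55 / 27.75 x 100 = 27.2%


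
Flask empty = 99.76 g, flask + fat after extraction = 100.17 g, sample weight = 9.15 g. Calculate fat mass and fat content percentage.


Fat mass = 0.41 g
Fat content = 4.5%

Fat mass = 100.17 - 99.76 = 0.41 g
Fat% = 0.41 / 9.15 x 100 = 4.5%


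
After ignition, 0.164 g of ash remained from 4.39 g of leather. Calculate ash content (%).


Ash% = 0.164 / 4.39 x 100
Ash% = 3.74%


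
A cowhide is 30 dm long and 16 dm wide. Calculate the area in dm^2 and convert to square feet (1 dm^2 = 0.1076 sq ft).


480 dm^2
51.65 sq ft
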